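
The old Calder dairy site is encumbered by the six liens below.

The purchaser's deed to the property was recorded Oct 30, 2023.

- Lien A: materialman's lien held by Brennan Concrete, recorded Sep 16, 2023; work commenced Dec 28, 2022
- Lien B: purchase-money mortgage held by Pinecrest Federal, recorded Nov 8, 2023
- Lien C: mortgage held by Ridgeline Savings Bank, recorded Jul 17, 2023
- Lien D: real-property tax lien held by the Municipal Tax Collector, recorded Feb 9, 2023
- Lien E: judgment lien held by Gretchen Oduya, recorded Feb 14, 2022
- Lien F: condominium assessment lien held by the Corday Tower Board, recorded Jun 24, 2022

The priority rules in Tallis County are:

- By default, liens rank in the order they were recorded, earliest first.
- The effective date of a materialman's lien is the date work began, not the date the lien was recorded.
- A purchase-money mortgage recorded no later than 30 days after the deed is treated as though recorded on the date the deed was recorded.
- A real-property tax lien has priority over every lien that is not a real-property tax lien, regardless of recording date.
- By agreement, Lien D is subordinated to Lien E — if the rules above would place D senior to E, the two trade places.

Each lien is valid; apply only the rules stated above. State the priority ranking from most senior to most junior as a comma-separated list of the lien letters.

First, effective dates: A relates back to Dec 28, 2022 (work commenced); B's effective date is the deed date, Oct 30, 2023.
As a real-property tax lien, D is senior to every other lien.
Remaining liens by effective date: E (Feb 14, 2022), F (Jun 24, 2022), A (Dec 28, 2022), C (Jul 17, 2023), B (Oct 30, 2023).
The subordination applies — D was senior to E — so D and E swap.

E, D, F, A, C, B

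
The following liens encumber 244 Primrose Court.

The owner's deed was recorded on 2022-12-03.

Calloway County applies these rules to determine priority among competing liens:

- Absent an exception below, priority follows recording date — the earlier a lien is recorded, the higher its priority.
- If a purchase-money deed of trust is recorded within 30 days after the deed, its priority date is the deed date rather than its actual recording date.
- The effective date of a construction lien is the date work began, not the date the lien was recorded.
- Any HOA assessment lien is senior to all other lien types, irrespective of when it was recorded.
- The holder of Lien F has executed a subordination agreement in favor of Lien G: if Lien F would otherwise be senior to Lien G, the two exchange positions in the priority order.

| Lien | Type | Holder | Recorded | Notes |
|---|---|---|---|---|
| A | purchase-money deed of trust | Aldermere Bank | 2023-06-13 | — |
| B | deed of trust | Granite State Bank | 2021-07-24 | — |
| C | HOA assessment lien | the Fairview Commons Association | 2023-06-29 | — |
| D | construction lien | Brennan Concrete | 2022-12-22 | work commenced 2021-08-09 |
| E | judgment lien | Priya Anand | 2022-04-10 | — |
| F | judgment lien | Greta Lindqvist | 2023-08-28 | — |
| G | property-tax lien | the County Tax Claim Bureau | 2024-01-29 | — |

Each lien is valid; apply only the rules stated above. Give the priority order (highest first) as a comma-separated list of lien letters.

Adjusting effective dates: A was recorded 192 days after the deed — beyond 30 days — so no relation-back applies; D relates back to 2021-08-09 (work commenced).
As an HOA assessment lien, C is senior to every other lien.
Remaining liens by effective date: B (2021-07-24), D (2021-08-09), E (2022-04-10), A (2023-06-13), F (2023-08-28), G (2024-01-29).
F is senior to G before the subordination, so the two trade places.

C, B, D, E, A, G, F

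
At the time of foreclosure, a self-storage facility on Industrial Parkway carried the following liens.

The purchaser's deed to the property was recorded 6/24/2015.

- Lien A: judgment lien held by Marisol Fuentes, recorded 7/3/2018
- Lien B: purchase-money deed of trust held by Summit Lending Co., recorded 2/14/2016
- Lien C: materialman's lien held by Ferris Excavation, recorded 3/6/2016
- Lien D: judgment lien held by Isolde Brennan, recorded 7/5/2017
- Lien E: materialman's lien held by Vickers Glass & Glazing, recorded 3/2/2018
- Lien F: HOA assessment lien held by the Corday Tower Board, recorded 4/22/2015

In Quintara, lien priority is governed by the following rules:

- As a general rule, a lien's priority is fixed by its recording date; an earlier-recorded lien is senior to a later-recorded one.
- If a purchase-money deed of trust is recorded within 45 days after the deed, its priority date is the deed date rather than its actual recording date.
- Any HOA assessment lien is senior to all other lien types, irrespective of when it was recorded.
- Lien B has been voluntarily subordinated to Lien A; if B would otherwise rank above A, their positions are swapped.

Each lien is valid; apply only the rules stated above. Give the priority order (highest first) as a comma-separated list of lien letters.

F, A, C, D, E, B

Effective dates after the stated exceptions: B missed the 45-day window (235 days after the deed), so its recording date stands.
F is an HOA assessment lien, so it outranks all other liens regardless of date.
The other liens, earliest effective date first: B (2/14/2016), C (3/6/2016), D (7/5/2017), E (3/2/2018), A (7/3/2018).
B would otherwise be senior to A, so under the subordination agreement B and A exchange positions.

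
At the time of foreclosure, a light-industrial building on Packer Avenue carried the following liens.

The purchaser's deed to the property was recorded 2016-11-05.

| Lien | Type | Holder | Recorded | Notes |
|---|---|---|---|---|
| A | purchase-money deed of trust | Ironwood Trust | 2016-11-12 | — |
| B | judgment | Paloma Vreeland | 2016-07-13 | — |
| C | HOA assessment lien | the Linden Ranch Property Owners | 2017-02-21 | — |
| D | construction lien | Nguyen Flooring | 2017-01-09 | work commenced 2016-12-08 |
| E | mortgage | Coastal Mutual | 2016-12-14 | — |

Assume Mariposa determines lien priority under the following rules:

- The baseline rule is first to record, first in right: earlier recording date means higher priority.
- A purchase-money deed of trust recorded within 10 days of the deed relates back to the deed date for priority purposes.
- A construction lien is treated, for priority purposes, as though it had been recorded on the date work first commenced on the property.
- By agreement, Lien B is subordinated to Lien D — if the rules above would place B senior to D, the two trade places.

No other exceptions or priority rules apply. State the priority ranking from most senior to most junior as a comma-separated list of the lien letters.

Adjusting effective dates: A relates back to the deed date 2016-11-05; D is treated as recorded 2016-12-08, the work-commencement date.
Ordering by effective date: B (2016-07-13), A (2016-11-05), D (2016-12-08), E (2016-12-14), C (2017-02-21).
B would otherwise be senior to D, so under the subordination agreement B and D exchange positions.

D, A, B, E, C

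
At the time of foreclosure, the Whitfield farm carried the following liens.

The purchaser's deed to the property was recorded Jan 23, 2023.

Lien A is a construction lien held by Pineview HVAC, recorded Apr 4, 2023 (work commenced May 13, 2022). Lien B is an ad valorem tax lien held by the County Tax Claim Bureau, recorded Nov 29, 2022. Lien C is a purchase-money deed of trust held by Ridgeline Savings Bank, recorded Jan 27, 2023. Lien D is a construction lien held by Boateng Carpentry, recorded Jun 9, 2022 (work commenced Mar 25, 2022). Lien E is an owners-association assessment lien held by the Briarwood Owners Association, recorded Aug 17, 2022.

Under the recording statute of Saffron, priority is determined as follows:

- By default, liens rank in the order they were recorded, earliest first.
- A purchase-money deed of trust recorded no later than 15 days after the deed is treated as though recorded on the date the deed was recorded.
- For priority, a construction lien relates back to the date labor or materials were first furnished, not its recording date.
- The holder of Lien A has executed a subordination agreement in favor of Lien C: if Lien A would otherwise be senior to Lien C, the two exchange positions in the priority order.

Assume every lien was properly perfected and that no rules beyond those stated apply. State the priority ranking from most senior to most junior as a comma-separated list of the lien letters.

Effective dates after the stated exceptions: A is treated as recorded May 13, 2022, the work-commencement date; C's effective date is the deed date, Jan 23, 2023; D relates back to Mar 25, 2022 (work commenced).
Ordering by effective date: D (Mar 25, 2022), A (May 13, 2022), E (Aug 17, 2022), B (Nov 29, 2022), C (Jan 23, 2023).
A is senior to C before the subordination, so the two trade places.

D, C, E, B, A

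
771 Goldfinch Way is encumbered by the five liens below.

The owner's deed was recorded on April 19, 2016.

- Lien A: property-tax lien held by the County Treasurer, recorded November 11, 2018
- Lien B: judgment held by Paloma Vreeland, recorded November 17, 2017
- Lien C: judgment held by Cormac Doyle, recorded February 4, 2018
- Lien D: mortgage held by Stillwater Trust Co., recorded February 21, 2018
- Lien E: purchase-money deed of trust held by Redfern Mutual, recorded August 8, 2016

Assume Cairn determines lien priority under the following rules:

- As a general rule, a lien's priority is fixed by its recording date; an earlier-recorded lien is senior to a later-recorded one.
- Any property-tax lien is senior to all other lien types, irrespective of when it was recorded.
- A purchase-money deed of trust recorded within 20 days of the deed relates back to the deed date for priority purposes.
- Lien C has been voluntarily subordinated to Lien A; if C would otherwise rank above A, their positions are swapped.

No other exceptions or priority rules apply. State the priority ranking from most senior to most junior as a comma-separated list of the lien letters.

A, E, B, C, D

Effective dates: E was recorded 111 days after the deed, outside the 20-day window, so it keeps its recording date.
A, as a property-tax lien, has superpriority and ranks first.
Ordering the rest by effective date: E (August 8, 2016), B (November 17, 2017), C (February 4, 2018), D (February 21, 2018).
C already ranks below A; the subordination has no effect.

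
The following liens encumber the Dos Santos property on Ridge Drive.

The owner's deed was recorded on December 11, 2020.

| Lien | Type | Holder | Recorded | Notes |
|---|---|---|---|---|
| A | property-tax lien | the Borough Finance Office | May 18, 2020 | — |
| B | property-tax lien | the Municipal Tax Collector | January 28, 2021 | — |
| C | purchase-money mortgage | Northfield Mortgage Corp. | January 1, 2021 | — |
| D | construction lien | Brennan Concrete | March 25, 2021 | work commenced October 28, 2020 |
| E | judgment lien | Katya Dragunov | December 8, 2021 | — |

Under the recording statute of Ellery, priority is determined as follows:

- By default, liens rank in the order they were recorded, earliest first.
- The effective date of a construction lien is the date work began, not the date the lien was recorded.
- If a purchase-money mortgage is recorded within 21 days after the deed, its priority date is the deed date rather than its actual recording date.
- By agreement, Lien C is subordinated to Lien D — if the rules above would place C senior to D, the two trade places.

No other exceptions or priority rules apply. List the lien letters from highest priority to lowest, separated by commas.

A, D, C, B, E

First, effective dates: C's effective date is the deed date, December 11, 2020; D relates back to October 28, 2020 (work commenced).
By effective date: A (May 18, 2020), D (October 28, 2020), C (December 11, 2020), B (January 28, 2021), E (December 8, 2021).
C already ranks below D; the subordination has no effect.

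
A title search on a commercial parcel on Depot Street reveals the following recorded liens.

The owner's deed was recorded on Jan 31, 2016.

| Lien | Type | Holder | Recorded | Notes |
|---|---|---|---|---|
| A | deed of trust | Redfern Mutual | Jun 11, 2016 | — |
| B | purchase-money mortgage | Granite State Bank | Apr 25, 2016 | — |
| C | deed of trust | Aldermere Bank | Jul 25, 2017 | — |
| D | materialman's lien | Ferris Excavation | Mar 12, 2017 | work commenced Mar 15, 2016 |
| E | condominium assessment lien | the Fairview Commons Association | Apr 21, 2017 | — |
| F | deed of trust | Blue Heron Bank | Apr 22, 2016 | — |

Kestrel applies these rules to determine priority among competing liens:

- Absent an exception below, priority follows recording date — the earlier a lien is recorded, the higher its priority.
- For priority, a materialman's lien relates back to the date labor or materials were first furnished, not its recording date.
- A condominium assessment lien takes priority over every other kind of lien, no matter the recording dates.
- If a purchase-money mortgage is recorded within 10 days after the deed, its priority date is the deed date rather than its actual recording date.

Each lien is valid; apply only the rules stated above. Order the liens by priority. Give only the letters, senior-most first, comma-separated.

First, effective dates: B was recorded 85 days after the deed — beyond 10 days — so no relation-back applies; D relates back to Mar 15, 2016 (work commenced).
E is a condominium assessment lien, so it outranks all other liens regardless of date.
The other liens, earliest effective date first: D (Mar 15, 2016), F (Apr 22, 2016), B (Apr 25, 2016), A (Jun 11, 2016), C (Jul 25, 2017).

E, D, F, B, A, C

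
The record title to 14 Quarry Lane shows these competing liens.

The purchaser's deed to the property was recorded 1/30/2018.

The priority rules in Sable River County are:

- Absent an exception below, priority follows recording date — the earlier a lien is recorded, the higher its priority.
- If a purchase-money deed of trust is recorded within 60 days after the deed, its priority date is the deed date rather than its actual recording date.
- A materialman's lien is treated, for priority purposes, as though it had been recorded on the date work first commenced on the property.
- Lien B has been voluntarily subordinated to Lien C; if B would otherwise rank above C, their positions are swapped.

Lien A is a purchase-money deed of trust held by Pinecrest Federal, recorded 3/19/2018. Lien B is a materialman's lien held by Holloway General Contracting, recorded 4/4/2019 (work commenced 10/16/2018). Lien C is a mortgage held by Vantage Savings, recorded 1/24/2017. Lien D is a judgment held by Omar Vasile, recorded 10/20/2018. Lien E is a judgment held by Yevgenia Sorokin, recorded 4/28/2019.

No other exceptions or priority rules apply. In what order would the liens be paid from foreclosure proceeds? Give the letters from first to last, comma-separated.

Adjusting effective dates: A's effective date is the deed date, 1/30/2018; B's effective date is 10/16/2018, when work began.
Sorted by effective date: C (1/24/2017), A (1/30/2018), B (10/16/2018), D (10/20/2018), E (4/28/2019).
Since B is not senior to C, the subordination leaves the order unchanged.

C, A, B, D, E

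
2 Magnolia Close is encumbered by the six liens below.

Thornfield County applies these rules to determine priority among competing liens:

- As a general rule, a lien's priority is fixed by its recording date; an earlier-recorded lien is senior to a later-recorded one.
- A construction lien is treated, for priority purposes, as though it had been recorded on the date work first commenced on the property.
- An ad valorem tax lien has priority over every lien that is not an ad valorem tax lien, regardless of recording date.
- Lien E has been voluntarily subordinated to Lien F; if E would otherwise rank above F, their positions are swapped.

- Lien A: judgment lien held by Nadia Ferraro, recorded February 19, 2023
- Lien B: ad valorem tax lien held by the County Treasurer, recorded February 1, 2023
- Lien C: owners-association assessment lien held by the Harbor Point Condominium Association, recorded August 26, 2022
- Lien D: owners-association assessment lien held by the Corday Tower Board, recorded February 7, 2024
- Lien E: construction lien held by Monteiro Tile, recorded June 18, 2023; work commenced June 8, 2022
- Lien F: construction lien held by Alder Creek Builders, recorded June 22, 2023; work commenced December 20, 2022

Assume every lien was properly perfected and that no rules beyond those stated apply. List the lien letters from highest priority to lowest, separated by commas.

B, F, C, E, A, D

Adjusting effective dates: E's effective date is June 8, 2022, when work began; F is treated as recorded December 20, 2022, the work-commencement date.
As an ad valorem tax lien, B is senior to every other lien.
The other liens, earliest effective date first: E (June 8, 2022), C (August 26, 2022), F (December 20, 2022), A (February 19, 2023), D (February 7, 2024).
E would otherwise be senior to F, so under the subordination agreement E and F exchange positions.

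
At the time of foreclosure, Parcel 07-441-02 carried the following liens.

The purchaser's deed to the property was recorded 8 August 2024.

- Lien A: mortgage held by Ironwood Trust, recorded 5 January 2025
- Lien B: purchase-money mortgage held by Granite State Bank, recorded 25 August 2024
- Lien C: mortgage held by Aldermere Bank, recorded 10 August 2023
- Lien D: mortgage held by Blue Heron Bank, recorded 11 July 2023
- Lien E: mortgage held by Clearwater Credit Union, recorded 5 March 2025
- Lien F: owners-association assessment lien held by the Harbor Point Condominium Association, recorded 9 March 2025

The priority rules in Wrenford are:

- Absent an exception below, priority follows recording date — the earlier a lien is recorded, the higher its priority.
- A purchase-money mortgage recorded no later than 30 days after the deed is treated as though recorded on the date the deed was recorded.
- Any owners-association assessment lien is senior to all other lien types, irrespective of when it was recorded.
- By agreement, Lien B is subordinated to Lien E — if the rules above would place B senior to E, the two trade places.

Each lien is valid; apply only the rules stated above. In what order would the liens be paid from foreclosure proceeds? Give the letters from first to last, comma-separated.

Effective dates: B was recorded within the 30-day window, so its effective date is the deed date 8 August 2024.
F is an owners-association assessment lien and takes priority over every other lien.
The other liens, earliest effective date first: D (11 July 2023), C (10 August 2023), B (8 August 2024), A (5 January 2025), E (5 March 2025).
Because B would otherwise rank above E, the subordination swaps them.

F, D, C, E, A, B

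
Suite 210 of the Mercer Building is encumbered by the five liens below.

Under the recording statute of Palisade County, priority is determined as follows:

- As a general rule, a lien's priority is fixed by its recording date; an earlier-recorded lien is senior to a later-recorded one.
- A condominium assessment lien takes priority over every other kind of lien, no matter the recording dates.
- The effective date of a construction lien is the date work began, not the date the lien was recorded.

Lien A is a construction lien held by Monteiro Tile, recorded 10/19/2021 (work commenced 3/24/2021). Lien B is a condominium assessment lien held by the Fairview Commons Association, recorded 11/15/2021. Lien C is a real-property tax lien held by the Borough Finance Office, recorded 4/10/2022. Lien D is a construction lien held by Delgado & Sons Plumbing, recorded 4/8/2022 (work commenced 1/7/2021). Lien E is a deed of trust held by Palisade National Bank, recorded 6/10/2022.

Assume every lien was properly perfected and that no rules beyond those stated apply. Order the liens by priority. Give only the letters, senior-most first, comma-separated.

Effective dates after the stated exceptions: A is treated as recorded 3/24/2021, the work-commencement date; D relates back to 1/7/2021 (work commenced).
B is a condominium assessment lien and takes priority over every other lien.
Among the remaining liens, by effective date: D (1/7/2021), A (3/24/2021), C (4/10/2022), E (6/10/2022).

B, D, A, C, E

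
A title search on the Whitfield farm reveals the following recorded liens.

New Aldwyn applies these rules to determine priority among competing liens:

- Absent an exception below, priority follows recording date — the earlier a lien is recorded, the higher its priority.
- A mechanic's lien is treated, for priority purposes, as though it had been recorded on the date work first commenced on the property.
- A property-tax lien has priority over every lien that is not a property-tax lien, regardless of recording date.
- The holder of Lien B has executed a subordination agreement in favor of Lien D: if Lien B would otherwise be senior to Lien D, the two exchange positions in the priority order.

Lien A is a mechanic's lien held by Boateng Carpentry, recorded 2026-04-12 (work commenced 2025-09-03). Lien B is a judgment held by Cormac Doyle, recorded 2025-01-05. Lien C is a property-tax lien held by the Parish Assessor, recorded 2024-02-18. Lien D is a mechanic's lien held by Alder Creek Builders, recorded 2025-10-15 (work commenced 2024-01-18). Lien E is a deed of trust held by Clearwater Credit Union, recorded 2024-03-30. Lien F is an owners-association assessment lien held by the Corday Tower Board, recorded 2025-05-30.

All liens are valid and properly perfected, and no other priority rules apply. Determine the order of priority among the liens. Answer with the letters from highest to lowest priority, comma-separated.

C, D, E, B, F, A

First, effective dates: A is treated as recorded 2025-09-03, the work-commencement date; D's effective date is 2024-01-18, when work began.
C is a property-tax lien, so it outranks all other liens regardless of date.
Ordering the rest by effective date: D (2024-01-18), E (2024-03-30), B (2025-01-05), F (2025-05-30), A (2025-09-03).
B is already junior to D, so the subordination agreement changes nothing.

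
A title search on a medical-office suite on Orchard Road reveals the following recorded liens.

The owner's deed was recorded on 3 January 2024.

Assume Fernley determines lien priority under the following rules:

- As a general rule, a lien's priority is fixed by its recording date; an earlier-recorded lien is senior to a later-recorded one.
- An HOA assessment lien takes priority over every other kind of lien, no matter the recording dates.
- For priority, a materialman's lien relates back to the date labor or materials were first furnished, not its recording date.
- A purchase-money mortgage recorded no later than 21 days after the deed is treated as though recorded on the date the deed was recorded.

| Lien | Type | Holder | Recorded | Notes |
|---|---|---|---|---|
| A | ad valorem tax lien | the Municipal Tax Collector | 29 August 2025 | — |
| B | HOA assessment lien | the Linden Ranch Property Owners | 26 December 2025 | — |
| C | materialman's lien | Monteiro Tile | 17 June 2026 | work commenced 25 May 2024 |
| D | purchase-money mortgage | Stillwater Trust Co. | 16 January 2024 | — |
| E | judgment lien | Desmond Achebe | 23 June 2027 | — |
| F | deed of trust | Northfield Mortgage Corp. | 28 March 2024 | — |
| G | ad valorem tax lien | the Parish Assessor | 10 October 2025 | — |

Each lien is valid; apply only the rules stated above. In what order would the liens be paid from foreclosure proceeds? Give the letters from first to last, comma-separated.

First, effective dates: C relates back to 25 May 2024 (work commenced); D's effective date is the deed date, 3 January 2024.
As an HOA assessment lien, B is senior to every other lien.
Remaining liens by effective date: D (3 January 2024), F (28 March 2024), C (25 May 2024), A (29 August 2025), G (10 October 2025), E (23 June 2027).

B, D, F, C, A, G, E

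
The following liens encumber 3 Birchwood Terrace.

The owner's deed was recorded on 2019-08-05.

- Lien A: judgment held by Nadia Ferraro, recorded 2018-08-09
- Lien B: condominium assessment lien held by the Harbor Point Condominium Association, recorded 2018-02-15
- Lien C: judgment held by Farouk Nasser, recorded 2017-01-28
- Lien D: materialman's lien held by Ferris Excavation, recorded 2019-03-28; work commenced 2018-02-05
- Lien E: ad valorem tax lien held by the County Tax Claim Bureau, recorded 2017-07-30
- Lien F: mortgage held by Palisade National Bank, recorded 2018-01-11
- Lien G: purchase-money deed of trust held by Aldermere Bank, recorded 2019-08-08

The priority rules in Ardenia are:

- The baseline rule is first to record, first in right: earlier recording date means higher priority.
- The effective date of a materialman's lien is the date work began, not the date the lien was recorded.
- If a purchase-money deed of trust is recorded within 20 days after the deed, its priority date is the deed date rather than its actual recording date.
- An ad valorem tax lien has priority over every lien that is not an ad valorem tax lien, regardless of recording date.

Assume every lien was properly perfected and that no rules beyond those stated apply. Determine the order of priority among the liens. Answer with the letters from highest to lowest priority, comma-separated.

E, C, F, D, B, A, G

Effective dates after the stated exceptions: D's effective date is 2018-02-05, when work began; G's effective date is the deed date, 2019-08-05.
As an ad valorem tax lien, E is senior to every other lien.
The other liens, earliest effective date first: C (2017-01-28), F (2018-01-11), D (2018-02-05), B (2018-02-15), A (2018-08-09), G (2019-08-05).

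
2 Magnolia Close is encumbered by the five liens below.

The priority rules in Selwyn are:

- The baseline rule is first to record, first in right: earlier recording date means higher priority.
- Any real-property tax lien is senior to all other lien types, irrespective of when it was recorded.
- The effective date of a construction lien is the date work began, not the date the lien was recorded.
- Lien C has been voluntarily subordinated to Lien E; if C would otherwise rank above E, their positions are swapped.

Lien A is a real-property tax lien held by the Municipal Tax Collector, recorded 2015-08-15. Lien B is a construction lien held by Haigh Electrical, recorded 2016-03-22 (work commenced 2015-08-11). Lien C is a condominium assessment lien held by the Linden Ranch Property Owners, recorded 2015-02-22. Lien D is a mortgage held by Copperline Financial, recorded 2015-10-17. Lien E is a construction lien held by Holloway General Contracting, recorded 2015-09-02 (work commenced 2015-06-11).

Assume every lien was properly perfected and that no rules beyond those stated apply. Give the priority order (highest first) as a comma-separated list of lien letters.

A, E, C, B, D

Effective dates: B's effective date is 2015-08-11, when work began; E relates back to 2015-06-11 (work commenced).
As a real-property tax lien, A is senior to every other lien.
Among the remaining liens, by effective date: C (2015-02-22), E (2015-06-11), B (2015-08-11), D (2015-10-17).
Because C would otherwise rank above E, the subordination swaps them.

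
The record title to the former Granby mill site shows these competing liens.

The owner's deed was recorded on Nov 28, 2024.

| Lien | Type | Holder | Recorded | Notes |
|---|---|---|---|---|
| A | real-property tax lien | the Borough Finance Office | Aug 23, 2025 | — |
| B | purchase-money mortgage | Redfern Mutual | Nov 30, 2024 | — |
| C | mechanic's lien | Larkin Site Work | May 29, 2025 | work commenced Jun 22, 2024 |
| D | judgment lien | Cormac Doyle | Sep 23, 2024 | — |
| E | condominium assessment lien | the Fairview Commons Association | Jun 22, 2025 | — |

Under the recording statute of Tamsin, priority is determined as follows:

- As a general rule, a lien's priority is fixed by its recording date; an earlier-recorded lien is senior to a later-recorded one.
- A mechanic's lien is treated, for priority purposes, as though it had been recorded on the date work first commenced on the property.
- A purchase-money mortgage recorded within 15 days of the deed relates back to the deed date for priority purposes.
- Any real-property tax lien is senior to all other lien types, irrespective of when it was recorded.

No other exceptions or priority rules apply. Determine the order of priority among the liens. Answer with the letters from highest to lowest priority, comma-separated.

A, C, D, B, E

First, effective dates: B's effective date is the deed date, Nov 28, 2024; C is treated as recorded Jun 22, 2024, the work-commencement date.
As a real-property tax lien, A is senior to every other lien.
Among the remaining liens, by effective date: C (Jun 22, 2024), D (Sep 23, 2024), B (Nov 28, 2024), E (Jun 22, 2025).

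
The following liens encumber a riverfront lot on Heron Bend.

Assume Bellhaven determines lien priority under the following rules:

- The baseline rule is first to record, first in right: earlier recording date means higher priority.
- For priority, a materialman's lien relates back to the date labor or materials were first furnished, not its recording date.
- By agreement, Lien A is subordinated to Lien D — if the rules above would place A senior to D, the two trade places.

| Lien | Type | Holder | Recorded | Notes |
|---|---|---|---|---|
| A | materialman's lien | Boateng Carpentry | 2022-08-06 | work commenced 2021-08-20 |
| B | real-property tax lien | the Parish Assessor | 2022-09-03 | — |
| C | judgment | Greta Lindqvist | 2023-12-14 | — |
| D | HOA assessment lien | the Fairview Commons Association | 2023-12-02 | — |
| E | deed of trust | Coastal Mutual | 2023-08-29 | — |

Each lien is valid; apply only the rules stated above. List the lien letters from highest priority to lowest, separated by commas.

Effective dates: A relates back to 2021-08-20 (work commenced).
By effective date: A (2021-08-20), B (2022-09-03), E (2023-08-29), D (2023-12-02), C (2023-12-14).
Because A would otherwise rank above D, the subordination swaps them.

D, B, E, A, C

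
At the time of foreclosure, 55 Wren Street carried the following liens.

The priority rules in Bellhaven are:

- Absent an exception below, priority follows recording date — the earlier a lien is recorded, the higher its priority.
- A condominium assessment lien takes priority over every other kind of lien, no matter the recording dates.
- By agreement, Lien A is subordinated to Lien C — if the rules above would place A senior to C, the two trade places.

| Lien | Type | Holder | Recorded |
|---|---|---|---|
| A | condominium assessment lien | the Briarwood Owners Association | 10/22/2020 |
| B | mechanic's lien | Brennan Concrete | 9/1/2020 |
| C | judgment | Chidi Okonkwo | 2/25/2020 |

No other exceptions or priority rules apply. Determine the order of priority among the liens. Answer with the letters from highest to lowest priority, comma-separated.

As a condominium assessment lien, A is senior to every other lien.
Ordering the rest by effective date: C (2/25/2020), B (9/1/2020).
A is senior to C before the subordination, so the two trade places.

C, A, B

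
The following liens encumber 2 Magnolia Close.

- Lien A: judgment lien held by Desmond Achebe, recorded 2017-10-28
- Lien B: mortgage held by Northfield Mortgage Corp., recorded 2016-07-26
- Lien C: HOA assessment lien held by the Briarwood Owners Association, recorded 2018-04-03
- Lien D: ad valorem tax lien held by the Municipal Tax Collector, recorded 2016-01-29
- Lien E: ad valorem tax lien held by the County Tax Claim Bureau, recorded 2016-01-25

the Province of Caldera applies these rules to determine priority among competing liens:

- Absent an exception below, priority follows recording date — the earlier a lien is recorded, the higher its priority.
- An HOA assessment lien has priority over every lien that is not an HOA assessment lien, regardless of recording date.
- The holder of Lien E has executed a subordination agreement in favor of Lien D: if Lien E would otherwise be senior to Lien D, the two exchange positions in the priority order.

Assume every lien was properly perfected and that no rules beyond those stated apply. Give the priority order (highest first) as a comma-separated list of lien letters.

C is an HOA assessment lien and takes priority over every other lien.
Among the remaining liens, by effective date: E (2016-01-25), D (2016-01-29), B (2016-07-26), A (2017-10-28).
Because E would otherwise rank above D, the subordination swaps them.

C, D, E, B, A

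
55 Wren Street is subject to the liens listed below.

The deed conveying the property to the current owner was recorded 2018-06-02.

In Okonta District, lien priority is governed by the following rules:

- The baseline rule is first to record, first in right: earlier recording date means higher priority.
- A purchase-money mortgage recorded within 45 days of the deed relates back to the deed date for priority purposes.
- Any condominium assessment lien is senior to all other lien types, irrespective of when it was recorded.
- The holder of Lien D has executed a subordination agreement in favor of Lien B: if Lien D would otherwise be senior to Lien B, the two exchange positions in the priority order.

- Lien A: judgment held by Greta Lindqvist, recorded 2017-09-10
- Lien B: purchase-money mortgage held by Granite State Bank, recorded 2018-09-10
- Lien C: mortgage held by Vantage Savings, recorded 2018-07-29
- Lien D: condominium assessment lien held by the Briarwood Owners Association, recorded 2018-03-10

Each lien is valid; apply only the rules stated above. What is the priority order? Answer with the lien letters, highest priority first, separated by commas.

Effective dates: B was recorded 100 days after the deed, outside the 45-day window, so it keeps its recording date.
As a condominium assessment lien, D is senior to every other lien.
Among the remaining liens, by effective date: A (2017-09-10), C (2018-07-29), B (2018-09-10).
D is senior to B before the subordination, so the two trade places.

B, A, C, D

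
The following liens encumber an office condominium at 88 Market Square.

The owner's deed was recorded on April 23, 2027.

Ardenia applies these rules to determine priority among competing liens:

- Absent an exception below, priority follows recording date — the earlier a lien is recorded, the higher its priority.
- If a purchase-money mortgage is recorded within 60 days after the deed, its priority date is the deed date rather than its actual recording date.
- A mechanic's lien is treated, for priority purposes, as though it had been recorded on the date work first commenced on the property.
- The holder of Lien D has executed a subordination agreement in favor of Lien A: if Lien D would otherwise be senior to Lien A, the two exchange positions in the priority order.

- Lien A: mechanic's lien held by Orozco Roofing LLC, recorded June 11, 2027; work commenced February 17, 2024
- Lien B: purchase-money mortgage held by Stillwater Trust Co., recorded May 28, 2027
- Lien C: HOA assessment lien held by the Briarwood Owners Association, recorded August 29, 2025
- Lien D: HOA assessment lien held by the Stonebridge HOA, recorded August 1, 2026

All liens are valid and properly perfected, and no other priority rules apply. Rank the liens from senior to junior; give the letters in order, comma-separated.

First, effective dates: A is treated as recorded February 17, 2024, the work-commencement date; B relates back to the deed date April 23, 2027.
Ordering by effective date: A (February 17, 2024), C (August 29, 2025), D (August 1, 2026), B (April 23, 2027).
D already ranks below A; the subordination has no effect.

A, C, D, B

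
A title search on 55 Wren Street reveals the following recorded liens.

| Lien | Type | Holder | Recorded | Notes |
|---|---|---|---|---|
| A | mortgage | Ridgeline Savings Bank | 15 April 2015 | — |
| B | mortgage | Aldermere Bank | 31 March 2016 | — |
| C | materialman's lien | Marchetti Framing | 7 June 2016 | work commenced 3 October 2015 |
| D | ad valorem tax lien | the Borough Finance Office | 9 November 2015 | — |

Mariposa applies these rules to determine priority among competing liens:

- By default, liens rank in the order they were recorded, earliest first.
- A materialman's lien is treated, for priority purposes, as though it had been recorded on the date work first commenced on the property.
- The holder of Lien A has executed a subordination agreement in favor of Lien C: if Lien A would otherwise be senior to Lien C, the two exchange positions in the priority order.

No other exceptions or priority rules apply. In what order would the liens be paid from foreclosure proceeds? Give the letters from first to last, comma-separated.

C, A, D, B

Effective dates after the stated exceptions: C is treated as recorded 3 October 2015, the work-commencement date.
Sorted by effective date: A (15 April 2015), C (3 October 2015), D (9 November 2015), B (31 March 2016).
The subordination applies — A was senior to C — so A and C swap.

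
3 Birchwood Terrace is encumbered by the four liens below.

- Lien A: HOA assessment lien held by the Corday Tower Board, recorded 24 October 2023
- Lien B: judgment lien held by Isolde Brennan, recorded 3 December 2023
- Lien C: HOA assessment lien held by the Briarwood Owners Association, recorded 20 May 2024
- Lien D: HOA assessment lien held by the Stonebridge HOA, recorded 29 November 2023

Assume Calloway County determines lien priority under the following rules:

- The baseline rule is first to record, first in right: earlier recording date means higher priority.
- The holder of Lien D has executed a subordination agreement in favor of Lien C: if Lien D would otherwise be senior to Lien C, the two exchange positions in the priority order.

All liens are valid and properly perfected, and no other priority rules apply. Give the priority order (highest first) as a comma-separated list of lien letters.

By effective date, earliest first: A (24 October 2023), D (29 November 2023), B (3 December 2023), C (20 May 2024).
D would otherwise be senior to C, so under the subordination agreement D and C exchange positions.

A, C, B, D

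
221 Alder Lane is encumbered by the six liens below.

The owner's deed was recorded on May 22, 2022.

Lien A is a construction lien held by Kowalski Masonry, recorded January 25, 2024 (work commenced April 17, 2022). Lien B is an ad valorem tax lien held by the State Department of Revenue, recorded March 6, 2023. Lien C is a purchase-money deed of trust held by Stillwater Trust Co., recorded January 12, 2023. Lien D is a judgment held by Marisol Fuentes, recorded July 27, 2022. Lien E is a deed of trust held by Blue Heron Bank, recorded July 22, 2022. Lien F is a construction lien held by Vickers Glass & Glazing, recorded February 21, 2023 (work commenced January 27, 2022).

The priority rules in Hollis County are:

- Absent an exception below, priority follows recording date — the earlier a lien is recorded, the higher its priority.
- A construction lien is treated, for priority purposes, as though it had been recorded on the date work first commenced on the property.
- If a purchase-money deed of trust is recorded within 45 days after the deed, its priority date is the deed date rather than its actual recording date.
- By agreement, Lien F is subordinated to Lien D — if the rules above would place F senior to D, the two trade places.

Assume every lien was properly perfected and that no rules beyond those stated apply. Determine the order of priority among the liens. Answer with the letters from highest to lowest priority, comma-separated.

First, effective dates: A's effective date is April 17, 2022, when work began; C was recorded 235 days after the deed — beyond 45 days — so no relation-back applies; F's effective date is January 27, 2022, when work began.
Ordering by effective date: F (January 27, 2022), A (April 17, 2022), E (July 22, 2022), D (July 27, 2022), C (January 12, 2023), B (March 6, 2023).
F is senior to D before the subordination, so the two trade places.

D, A, E, F, C, B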